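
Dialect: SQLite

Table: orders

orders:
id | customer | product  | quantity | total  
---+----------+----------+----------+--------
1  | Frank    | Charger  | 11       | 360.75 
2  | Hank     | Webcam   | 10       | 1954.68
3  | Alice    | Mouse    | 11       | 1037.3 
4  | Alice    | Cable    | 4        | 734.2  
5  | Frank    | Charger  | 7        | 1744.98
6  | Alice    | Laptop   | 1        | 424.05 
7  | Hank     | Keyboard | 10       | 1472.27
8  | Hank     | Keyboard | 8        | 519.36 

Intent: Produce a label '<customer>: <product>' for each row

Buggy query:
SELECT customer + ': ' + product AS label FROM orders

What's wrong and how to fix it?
Bug: '+' is numeric addition; on text columns SQLite converts them to 0 instead of concatenating

Fix: Replace + with || to concatenate text

Corrected query:
SELECT customer || ': ' || product AS label FROM orders

Result:
label         
--------------
Frank: Charger
Hank: Webcam  
Alice: Mouse  
Alice: Cable  
Frank: Charger
Alice: Laptop 
Hank: Keyboard
Hank: Keyboard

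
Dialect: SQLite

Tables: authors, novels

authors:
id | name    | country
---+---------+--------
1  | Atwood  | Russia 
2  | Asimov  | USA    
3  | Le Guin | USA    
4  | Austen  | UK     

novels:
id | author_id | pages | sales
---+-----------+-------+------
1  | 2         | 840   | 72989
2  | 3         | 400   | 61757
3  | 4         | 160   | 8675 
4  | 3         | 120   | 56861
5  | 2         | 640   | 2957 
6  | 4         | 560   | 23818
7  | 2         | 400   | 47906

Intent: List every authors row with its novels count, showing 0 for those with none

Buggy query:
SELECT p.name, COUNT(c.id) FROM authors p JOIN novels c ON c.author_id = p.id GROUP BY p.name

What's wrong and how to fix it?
Bug: INNER JOIN drops authors rows that have no matching novels rows

Fix: Use LEFT JOIN so parents without children still appear (COUNT(c.id) gives 0)

Corrected query:
SELECT p.name, COUNT(c.id) FROM authors p LEFT JOIN novels c ON c.author_id = p.id GROUP BY p.name

Result:
name    | COUNT(c.id)
--------+------------
Asimov  | 3          
Atwood  | 0          
Austen  | 2          
Le Guin | 2          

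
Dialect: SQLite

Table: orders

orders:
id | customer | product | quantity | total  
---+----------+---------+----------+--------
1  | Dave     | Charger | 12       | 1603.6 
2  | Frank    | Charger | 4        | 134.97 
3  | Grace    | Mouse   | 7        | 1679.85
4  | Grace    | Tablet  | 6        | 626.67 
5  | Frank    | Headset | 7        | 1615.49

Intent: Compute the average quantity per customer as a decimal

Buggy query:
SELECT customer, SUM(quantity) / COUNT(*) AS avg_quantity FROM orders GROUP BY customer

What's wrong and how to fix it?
Bug: Both operands are integers, so '/' performs integer division and truncates

Fix: Cast one side to REAL so the division keeps the fractional part

Corrected query:
SELECT customer, SUM(quantity) * 1.0 / COUNT(*) AS avg_quantity FROM orders GROUP BY customer

Result:
customer | avg_quantity
---------+-------------
Dave     | 12          
Frank    | 5.5         
Grace    | 6.5         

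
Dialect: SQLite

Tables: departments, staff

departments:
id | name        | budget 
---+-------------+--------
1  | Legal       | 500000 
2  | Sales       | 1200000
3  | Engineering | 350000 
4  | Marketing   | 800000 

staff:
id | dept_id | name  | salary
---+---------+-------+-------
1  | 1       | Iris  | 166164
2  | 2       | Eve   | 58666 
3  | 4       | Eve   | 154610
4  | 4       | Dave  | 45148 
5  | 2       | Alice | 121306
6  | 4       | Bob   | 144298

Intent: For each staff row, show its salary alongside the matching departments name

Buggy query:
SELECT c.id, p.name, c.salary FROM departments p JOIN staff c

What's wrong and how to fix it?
Bug: Missing join condition: each staff row is matched to all departments rows instead of just its own

Fix: Add ON c.dept_id = p.id to the JOIN

Corrected query:
SELECT c.id, p.name, c.salary FROM departments p JOIN staff c ON c.dept_id = p.id

Result:
id | name      | salary
---+-----------+-------
1  | Legal     | 166164
2  | Sales     | 58666 
3  | Marketing | 154610
4  | Marketing | 45148 
5  | Sales     | 121306
6  | Marketing | 144298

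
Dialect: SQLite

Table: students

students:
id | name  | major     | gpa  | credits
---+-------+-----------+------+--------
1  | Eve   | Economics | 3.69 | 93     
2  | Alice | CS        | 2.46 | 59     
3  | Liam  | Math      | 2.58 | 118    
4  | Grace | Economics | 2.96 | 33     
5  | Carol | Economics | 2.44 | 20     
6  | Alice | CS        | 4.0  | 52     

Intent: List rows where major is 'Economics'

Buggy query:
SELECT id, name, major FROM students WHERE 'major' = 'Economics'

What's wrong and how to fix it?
Bug: Single quotes denote string literals in SQL; the column name is being compared as a constant string

Fix: Remove the quotes around the column name (or use double quotes for an identifier)

Corrected query:
SELECT id, name, major FROM students WHERE major = 'Economics'

Result:
id | name  | major    
---+-------+----------
1  | Eve   | Economics
4  | Grace | Economics
5  | Carol | Economics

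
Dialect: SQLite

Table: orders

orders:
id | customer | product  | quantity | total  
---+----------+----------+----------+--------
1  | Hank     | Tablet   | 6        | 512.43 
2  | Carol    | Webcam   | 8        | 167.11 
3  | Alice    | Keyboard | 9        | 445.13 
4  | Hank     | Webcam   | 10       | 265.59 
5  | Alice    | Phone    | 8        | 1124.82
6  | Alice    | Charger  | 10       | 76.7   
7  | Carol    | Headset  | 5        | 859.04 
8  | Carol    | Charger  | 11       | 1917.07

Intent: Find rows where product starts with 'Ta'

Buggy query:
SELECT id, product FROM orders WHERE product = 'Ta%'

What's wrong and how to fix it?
Bug: '=' compares the literal string including the % character; pattern matching needs LIKE

Fix: Use LIKE for wildcard pattern matching

Corrected query:
SELECT id, product FROM orders WHERE product LIKE 'Ta%'

Result:
id | product
---+--------
1  | Tablet 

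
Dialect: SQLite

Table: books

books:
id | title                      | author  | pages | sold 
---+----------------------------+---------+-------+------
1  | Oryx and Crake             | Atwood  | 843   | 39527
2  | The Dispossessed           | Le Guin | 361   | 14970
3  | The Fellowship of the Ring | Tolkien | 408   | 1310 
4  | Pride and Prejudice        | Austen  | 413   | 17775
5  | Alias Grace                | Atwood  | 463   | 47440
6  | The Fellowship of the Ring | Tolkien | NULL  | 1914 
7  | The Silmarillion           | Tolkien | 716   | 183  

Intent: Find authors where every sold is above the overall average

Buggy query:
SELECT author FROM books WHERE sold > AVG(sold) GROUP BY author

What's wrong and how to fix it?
Bug: AVG() is an aggregate; it can't sit directly in WHERE

Fix: Use a subquery for AVG and a HAVING MIN(...) filter so the condition holds for every row in the group

Corrected query:
SELECT author FROM books GROUP BY author HAVING MIN(sold) > (SELECT AVG(sold) FROM books)

Result:
author
------
Atwood
Austen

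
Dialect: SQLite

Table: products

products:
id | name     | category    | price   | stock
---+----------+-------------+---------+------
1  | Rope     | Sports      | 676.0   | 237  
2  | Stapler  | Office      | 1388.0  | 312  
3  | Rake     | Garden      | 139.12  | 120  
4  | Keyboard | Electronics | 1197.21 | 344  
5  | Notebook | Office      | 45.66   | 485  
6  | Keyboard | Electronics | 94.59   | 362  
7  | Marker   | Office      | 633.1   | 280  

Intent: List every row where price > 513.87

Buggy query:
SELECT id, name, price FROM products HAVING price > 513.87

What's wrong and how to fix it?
Bug: This is a non-aggregate query (no GROUP BY, no aggregates), so in SQLite the HAVING clause is invalid here; a row-level condition belongs in WHERE

Fix: Replace HAVING with WHERE since the condition applies to individual rows

Corrected query:
SELECT id, name, price FROM products WHERE price > 513.87

Result:
id | name     | price  
---+----------+--------
1  | Rope     | 676    
2  | Stapler  | 1388   
4  | Keyboard | 1197.21
7  | Marker   | 633.1  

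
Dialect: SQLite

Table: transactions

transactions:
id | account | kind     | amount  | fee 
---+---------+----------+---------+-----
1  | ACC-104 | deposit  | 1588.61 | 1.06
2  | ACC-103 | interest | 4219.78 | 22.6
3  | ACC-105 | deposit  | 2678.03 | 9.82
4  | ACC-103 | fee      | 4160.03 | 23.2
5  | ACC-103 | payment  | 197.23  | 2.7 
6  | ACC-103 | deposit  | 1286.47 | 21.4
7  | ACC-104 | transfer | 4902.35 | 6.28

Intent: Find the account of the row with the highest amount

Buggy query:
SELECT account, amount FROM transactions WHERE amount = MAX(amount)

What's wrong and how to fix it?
Bug: MAX(amount) is an aggregate and cannot be used directly in WHERE

Fix: Use a subquery: WHERE amount = (SELECT MAX(amount) FROM transactions)

Corrected query:
SELECT account, amount FROM transactions WHERE amount = (SELECT MAX(amount) FROM transactions)

Result:
account | amount 
--------+--------
ACC-104 | 4902.35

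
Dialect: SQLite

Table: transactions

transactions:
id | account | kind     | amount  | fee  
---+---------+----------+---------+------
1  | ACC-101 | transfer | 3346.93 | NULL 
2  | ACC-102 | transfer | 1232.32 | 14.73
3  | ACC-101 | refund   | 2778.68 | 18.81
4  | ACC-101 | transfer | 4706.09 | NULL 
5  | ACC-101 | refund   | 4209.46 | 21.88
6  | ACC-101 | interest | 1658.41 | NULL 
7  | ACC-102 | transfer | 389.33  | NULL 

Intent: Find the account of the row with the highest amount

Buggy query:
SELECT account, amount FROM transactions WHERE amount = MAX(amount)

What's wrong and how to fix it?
Bug: WHERE is evaluated per row; an aggregate over the whole table isn't defined there

Fix: Wrap MAX in a scalar subquery so WHERE compares against a single value

Corrected query:
SELECT account, amount FROM transactions WHERE amount = (SELECT MAX(amount) FROM transactions)

Result:
account | amount 
--------+--------
ACC-101 | 4706.09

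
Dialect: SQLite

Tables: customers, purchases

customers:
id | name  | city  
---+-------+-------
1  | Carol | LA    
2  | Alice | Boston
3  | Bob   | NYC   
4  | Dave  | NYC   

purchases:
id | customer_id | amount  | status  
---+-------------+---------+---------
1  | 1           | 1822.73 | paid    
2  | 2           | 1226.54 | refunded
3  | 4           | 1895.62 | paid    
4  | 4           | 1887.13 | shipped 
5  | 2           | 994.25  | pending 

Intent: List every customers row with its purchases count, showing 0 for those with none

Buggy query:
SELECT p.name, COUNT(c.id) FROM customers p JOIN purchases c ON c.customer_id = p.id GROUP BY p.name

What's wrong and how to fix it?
Bug: An inner join excludes parents with zero children

Fix: Switch to LEFT JOIN to retain unmatched parent rows

Corrected query:
SELECT p.name, COUNT(c.id) FROM customers p LEFT JOIN purchases c ON c.customer_id = p.id GROUP BY p.name

Result:
name  | COUNT(c.id)
------+------------
Alice | 2          
Bob   | 0          
Carol | 1          
Dave  | 2          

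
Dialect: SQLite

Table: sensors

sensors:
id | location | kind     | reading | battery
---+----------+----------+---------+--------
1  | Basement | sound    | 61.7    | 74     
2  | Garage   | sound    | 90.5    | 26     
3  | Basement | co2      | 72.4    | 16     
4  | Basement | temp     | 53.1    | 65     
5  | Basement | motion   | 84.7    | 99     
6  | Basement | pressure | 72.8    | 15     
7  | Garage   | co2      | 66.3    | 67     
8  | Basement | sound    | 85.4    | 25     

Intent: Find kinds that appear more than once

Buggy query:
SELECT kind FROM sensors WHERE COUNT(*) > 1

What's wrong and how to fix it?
Bug: COUNT(*) is an aggregate and cannot be used in WHERE

Fix: Group first, then use HAVING for the count condition

Corrected query:
SELECT kind FROM sensors GROUP BY kind HAVING COUNT(*) > 1

Result:
kind 
-----
co2  
sound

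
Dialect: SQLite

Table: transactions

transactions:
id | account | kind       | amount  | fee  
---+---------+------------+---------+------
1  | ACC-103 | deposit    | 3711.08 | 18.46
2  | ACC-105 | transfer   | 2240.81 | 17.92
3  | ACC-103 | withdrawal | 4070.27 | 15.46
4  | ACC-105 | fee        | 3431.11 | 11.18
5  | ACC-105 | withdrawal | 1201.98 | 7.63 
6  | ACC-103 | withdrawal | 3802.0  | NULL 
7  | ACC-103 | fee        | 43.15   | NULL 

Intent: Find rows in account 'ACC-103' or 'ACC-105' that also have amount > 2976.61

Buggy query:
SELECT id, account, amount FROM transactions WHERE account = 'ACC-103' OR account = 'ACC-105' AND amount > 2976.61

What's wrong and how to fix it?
Bug: Without parentheses, AND is evaluated before OR, so the amount filter only applies to the 'ACC-105' branch

Fix: Add parentheses around the OR so the AND applies to both alternatives

Corrected query:
SELECT id, account, amount FROM transactions WHERE (account = 'ACC-103' OR account = 'ACC-105') AND amount > 2976.61

Result:
id | account | amount 
---+---------+--------
1  | ACC-103 | 3711.08
3  | ACC-103 | 4070.27
4  | ACC-105 | 3431.11
6  | ACC-103 | 3802   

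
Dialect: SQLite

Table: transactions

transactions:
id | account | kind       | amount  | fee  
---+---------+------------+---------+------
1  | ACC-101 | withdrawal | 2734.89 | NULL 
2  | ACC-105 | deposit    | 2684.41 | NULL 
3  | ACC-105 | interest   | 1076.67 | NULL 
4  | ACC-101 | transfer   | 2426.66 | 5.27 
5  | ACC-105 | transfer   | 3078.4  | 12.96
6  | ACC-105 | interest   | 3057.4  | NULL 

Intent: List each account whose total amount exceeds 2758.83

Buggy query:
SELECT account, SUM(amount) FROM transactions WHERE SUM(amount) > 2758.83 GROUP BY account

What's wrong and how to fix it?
Bug: WHERE runs before GROUP BY, so aggregates aren't available there

Fix: Move the aggregate condition to a HAVING clause

Corrected query:
SELECT account, SUM(amount) FROM transactions GROUP BY account HAVING SUM(amount) > 2758.83

Result:
account | SUM(amount)
--------+------------
ACC-101 | 5161.55    
ACC-105 | 9896.88    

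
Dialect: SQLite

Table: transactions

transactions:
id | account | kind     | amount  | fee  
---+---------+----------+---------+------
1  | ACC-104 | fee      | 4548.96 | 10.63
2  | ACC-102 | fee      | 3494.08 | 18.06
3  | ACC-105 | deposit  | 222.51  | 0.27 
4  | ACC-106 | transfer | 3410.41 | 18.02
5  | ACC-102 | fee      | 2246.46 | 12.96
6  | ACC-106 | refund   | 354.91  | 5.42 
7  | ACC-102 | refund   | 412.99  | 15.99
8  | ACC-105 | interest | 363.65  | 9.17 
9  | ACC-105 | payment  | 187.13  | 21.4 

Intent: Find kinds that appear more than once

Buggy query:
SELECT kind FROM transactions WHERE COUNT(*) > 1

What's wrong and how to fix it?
Bug: COUNT(*) is an aggregate and cannot be used in WHERE

Fix: GROUP BY kind, then filter groups with HAVING COUNT(*) > 1

Corrected query:
SELECT kind FROM transactions GROUP BY kind HAVING COUNT(*) > 1

Result:
kind  
------
fee   
refund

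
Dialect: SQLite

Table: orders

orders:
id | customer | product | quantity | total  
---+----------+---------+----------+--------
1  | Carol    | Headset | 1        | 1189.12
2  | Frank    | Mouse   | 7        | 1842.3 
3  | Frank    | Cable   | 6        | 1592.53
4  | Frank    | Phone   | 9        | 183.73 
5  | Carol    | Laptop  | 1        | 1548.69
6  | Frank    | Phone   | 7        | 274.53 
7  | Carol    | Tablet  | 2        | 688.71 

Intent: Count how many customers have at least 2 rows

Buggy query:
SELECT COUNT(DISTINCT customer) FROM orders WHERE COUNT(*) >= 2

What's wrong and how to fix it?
Bug: WHERE filters individual rows, not groups, so a group-level COUNT is invalid there

Fix: Use a subquery that GROUPs and filters with HAVING, then count its rows

Corrected query:
SELECT COUNT(*) FROM (SELECT customer FROM orders GROUP BY customer HAVING COUNT(*) >= 2)

Result:
COUNT(*)
--------
2       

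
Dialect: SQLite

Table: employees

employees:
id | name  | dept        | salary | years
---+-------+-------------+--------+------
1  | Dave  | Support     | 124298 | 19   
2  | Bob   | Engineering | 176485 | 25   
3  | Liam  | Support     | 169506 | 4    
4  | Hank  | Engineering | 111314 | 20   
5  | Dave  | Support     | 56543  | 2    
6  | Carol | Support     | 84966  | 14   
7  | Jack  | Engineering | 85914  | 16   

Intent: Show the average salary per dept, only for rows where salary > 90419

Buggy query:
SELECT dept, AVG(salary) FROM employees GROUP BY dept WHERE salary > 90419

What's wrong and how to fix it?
Bug: Row-level WHERE must come before GROUP BY in the clause order

Fix: Move the WHERE clause before GROUP BY

Corrected query:
SELECT dept, AVG(salary) FROM employees WHERE salary > 90419 GROUP BY dept

Result:
dept        | AVG(salary)
------------+------------
Engineering | 143899.5   
Support     | 146902     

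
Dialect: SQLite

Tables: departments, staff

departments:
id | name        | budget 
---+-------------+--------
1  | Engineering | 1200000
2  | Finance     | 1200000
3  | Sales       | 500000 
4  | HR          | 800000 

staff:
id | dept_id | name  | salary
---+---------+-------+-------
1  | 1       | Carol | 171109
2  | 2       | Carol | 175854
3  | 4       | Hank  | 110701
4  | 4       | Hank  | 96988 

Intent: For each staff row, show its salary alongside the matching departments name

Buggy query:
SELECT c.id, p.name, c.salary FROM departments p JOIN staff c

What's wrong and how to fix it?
Bug: JOIN with no ON clause produces a cartesian product; every staff row pairs with every departments row

Fix: Add ON c.dept_id = p.id to the JOIN

Corrected query:
SELECT c.id, p.name, c.salary FROM departments p JOIN staff c ON c.dept_id = p.id

Result:
id | name        | salary
---+-------------+-------
1  | Engineering | 171109
2  | Finance     | 175854
3  | HR          | 110701
4  | HR          | 96988 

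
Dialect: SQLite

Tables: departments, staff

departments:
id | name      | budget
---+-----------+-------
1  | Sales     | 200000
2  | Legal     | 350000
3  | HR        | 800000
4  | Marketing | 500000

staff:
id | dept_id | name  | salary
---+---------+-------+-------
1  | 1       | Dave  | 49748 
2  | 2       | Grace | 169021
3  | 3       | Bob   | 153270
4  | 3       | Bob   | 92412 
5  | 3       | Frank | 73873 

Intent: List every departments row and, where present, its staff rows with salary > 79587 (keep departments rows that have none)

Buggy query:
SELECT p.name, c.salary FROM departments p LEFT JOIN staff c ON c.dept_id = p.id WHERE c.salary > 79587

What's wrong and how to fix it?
Bug: A WHERE condition on the right-hand table after LEFT JOIN drops unmatched parents

Fix: Move the right-table condition into the ON clause so unmatched parents are kept

Corrected query:
SELECT p.name, c.salary FROM departments p LEFT JOIN staff c ON c.dept_id = p.id AND c.salary > 79587

Result:
name      | salary
----------+-------
Sales     | NULL  
Legal     | 169021
HR        | 92412 
HR        | 153270
Marketing | NULL  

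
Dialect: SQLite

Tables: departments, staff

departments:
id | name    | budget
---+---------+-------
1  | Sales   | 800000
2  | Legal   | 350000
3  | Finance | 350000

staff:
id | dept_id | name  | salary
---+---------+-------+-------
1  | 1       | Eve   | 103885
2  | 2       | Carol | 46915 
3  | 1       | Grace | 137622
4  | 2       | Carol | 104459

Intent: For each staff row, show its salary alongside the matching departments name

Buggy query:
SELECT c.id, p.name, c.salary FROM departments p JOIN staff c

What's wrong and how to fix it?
Bug: Missing join condition: each staff row is matched to all departments rows instead of just its own

Fix: Specify the join condition linking the foreign key to the parent id

Corrected query:
SELECT c.id, p.name, c.salary FROM departments p JOIN staff c ON c.dept_id = p.id

Result:
id | name  | salary
---+-------+-------
1  | Sales | 103885
2  | Legal | 46915 
3  | Sales | 137622
4  | Legal | 104459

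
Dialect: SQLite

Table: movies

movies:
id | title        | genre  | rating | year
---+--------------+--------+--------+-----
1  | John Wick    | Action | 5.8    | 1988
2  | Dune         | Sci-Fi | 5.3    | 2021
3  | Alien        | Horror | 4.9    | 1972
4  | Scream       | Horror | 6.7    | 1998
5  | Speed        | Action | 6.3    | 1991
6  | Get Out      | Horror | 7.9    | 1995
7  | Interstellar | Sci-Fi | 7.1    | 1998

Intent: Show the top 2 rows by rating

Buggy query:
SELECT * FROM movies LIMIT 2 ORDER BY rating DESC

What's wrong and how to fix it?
Bug: LIMIT must come after ORDER BY

Fix: Swap the clauses: ORDER BY first, then LIMIT

Corrected query:
SELECT * FROM movies ORDER BY rating DESC LIMIT 2

Result:
id | title        | genre  | rating | year
---+--------------+--------+--------+-----
6  | Get Out      | Horror | 7.9    | 1995
7  | Interstellar | Sci-Fi | 7.1    | 1998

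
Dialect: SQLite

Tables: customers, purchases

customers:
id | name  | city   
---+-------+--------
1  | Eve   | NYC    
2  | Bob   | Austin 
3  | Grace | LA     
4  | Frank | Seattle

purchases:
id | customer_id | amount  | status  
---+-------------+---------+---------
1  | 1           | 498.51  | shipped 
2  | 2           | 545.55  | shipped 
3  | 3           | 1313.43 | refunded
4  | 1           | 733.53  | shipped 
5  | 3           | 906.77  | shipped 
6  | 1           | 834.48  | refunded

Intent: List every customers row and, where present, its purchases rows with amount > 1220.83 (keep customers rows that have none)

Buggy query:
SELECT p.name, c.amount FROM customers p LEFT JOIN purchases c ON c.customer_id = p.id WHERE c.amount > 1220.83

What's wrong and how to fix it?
Bug: A WHERE condition on the right-hand table after LEFT JOIN drops unmatched parents

Fix: Move the right-table condition into the ON clause so unmatched parents are kept

Corrected query:
SELECT p.name, c.amount FROM customers p LEFT JOIN purchases c ON c.customer_id = p.id AND c.amount > 1220.83

Result:
name  | amount 
------+--------
Eve   | NULL   
Bob   | NULL   
Grace | 1313.43
Frank | NULL   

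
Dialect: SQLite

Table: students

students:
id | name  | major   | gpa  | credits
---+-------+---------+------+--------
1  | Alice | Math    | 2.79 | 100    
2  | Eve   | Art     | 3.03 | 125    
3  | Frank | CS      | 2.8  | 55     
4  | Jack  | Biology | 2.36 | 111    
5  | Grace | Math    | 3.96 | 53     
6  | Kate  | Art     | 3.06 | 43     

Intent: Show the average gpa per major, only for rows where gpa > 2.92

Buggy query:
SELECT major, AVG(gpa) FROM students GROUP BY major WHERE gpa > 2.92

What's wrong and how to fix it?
Bug: WHERE cannot follow GROUP BY

Fix: Place WHERE between FROM and GROUP BY

Corrected query:
SELECT major, AVG(gpa) FROM students WHERE gpa > 2.92 GROUP BY major

Result:
major | AVG(gpa)
------+---------
Art   | 3.045   
Math  | 3.96    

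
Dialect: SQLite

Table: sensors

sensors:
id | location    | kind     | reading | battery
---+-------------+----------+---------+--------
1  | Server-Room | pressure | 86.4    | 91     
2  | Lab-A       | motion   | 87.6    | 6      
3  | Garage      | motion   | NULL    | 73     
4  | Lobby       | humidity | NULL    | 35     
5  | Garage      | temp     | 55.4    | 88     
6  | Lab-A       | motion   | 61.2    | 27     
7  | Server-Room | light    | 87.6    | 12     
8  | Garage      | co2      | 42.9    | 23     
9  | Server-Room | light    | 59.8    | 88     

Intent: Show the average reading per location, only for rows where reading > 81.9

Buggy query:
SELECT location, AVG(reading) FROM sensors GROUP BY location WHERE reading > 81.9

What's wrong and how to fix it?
Bug: Row-level WHERE must come before GROUP BY in the clause order

Fix: Place WHERE between FROM and GROUP BY

Corrected query:
SELECT location, AVG(reading) FROM sensors WHERE reading > 81.9 GROUP BY location

Result:
location    | AVG(reading)
------------+-------------
Lab-A       | 87.6        
Server-Room | 87          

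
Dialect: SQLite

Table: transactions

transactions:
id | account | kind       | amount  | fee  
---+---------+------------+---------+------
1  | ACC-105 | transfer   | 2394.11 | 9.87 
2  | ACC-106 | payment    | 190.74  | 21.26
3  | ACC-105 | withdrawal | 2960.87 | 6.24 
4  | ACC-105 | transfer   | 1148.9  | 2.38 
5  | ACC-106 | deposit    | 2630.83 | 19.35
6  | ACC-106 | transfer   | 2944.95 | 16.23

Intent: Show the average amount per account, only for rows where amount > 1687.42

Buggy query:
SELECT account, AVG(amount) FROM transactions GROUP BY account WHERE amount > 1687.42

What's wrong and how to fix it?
Bug: WHERE cannot follow GROUP BY

Fix: Move the WHERE clause before GROUP BY

Corrected query:
SELECT account, AVG(amount) FROM transactions WHERE amount > 1687.42 GROUP BY account

Result:
account | AVG(amount)
--------+------------
ACC-105 | 2677.49    
ACC-106 | 2787.89    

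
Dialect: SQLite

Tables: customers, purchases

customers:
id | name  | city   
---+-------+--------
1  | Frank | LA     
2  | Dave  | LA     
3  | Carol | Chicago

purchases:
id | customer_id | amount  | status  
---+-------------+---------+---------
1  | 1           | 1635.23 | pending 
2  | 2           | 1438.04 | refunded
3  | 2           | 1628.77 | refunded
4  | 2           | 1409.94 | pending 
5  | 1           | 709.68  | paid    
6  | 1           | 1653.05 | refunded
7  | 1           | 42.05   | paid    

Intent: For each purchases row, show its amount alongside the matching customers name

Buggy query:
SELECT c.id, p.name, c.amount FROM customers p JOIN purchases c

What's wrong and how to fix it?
Bug: JOIN with no ON clause produces a cartesian product; every purchases row pairs with every customers row

Fix: Specify the join condition linking the foreign key to the parent id

Corrected query:
SELECT c.id, p.name, c.amount FROM customers p JOIN purchases c ON c.customer_id = p.id

Result:
id | name  | amount 
---+-------+--------
1  | Frank | 1635.23
2  | Dave  | 1438.04
3  | Dave  | 1628.77
4  | Dave  | 1409.94
5  | Frank | 709.68 
6  | Frank | 1653.05
7  | Frank | 42.05  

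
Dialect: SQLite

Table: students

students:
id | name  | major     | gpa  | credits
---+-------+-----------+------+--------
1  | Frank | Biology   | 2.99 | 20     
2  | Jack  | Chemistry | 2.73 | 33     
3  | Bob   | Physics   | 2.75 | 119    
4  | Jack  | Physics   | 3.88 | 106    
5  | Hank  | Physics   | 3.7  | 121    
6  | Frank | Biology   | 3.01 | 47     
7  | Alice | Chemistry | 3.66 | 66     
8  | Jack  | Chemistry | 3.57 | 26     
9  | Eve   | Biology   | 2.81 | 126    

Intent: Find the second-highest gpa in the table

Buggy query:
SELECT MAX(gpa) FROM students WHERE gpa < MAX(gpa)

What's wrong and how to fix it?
Bug: MAX(gpa) on the right of the comparison is an aggregate-in-WHERE error

Fix: Put the inner MAX in a scalar subquery

Corrected query:
SELECT MAX(gpa) FROM students WHERE gpa < (SELECT MAX(gpa) FROM students)

Result:
MAX(gpa)
--------
3.7     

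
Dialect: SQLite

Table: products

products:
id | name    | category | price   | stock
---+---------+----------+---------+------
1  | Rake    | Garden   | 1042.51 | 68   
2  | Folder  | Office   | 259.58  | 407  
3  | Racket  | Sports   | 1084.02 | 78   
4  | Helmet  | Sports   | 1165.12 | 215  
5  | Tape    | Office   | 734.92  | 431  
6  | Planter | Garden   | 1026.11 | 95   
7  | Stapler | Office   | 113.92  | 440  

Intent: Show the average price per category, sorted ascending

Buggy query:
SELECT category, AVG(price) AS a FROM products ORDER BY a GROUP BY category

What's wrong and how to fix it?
Bug: GROUP BY must precede ORDER BY

Fix: Move ORDER BY to the end, after GROUP BY

Corrected query:
SELECT category, AVG(price) AS a FROM products GROUP BY category ORDER BY a

Result:
category | a         
---------+-----------
Office   | 369.473333
Garden   | 1034.31   
Sports   | 1124.57   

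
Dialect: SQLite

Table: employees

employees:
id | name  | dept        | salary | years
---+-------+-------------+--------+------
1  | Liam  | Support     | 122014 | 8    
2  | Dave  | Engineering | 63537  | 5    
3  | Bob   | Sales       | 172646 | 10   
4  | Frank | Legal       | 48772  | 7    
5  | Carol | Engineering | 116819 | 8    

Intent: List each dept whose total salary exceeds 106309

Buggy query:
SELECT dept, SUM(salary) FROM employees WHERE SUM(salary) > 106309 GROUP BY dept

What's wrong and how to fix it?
Bug: Aggregate functions cannot appear in a WHERE clause

Fix: Move the aggregate condition to a HAVING clause

Corrected query:
SELECT dept, SUM(salary) FROM employees GROUP BY dept HAVING SUM(salary) > 106309

Result:
dept        | SUM(salary)
------------+------------
Engineering | 180356     
Sales       | 172646     
Support     | 122014     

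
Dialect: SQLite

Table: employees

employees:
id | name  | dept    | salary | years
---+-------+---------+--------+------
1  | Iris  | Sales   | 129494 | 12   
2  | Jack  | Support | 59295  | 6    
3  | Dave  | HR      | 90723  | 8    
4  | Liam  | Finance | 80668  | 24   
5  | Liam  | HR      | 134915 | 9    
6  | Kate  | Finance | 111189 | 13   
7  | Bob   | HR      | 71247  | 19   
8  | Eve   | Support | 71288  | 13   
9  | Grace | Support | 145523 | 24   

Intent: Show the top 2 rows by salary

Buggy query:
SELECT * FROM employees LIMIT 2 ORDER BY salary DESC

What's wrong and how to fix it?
Bug: LIMIT must come after ORDER BY

Fix: Sort with ORDER BY, then apply LIMIT

Corrected query:
SELECT * FROM employees ORDER BY salary DESC LIMIT 2

Result:
id | name  | dept    | salary | years
---+-------+---------+--------+------
9  | Grace | Support | 145523 | 24   
5  | Liam  | HR      | 134915 | 9    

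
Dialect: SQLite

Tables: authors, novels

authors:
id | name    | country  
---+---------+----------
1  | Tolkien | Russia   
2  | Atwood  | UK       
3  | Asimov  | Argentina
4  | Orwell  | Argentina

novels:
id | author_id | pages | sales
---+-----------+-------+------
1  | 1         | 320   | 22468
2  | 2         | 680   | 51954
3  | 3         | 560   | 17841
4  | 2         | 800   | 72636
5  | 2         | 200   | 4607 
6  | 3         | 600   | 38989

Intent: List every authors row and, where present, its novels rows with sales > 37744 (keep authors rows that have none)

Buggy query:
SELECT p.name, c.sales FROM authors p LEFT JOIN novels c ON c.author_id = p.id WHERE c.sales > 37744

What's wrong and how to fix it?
Bug: Filtering c.sales in WHERE discards the NULL rows produced by LEFT JOIN, turning it into an inner join

Fix: Move the right-table condition into the ON clause so unmatched parents are kept

Corrected query:
SELECT p.name, c.sales FROM authors p LEFT JOIN novels c ON c.author_id = p.id AND c.sales > 37744

Result:
name    | sales
--------+------
Tolkien | NULL 
Atwood  | 51954
Atwood  | 72636
Asimov  | 38989
Orwell  | NULL 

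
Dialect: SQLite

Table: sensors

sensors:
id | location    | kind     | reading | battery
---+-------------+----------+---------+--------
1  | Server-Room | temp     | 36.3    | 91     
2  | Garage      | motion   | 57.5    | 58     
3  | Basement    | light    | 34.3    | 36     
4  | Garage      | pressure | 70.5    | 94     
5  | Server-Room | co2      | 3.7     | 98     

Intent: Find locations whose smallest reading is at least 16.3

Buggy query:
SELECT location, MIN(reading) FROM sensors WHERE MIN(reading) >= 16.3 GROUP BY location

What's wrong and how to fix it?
Bug: Aggregates like MIN are computed per group after WHERE runs

Fix: Replace WHERE with HAVING after the GROUP BY

Corrected query:
SELECT location, MIN(reading) FROM sensors GROUP BY location HAVING MIN(reading) >= 16.3

Result:
location | MIN(reading)
---------+-------------
Basement | 34.3        
Garage   | 57.5        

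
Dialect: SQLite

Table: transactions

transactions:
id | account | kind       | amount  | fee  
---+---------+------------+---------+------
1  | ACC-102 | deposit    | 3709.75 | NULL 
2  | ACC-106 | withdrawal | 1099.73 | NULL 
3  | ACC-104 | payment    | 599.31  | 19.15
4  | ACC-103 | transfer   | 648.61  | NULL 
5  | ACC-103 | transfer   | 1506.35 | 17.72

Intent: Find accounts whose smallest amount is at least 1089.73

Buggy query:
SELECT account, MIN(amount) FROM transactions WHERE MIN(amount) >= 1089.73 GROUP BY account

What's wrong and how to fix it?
Bug: MIN() in WHERE is a misuse of aggregate

Fix: Use HAVING for the per-group MIN condition

Corrected query:
SELECT account, MIN(amount) FROM transactions GROUP BY account HAVING MIN(amount) >= 1089.73

Result:
account | MIN(amount)
--------+------------
ACC-102 | 3709.75    
ACC-106 | 1099.73    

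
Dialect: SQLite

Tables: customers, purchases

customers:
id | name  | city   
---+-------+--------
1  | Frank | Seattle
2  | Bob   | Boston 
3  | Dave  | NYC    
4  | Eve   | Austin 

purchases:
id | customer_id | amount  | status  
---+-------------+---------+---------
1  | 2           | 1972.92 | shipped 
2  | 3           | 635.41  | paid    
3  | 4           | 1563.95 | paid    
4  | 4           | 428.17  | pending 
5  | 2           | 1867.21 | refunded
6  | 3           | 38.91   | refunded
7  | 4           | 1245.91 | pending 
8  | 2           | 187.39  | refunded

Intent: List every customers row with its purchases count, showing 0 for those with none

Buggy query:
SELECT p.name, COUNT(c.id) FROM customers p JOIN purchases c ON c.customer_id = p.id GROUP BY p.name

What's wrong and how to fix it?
Bug: INNER JOIN drops customers rows that have no matching purchases rows

Fix: Use LEFT JOIN so parents without children still appear (COUNT(c.id) gives 0)

Corrected query:
SELECT p.name, COUNT(c.id) FROM customers p LEFT JOIN purchases c ON c.customer_id = p.id GROUP BY p.name

Result:
name  | COUNT(c.id)
------+------------
Bob   | 3          
Dave  | 2          
Eve   | 3          
Frank | 0          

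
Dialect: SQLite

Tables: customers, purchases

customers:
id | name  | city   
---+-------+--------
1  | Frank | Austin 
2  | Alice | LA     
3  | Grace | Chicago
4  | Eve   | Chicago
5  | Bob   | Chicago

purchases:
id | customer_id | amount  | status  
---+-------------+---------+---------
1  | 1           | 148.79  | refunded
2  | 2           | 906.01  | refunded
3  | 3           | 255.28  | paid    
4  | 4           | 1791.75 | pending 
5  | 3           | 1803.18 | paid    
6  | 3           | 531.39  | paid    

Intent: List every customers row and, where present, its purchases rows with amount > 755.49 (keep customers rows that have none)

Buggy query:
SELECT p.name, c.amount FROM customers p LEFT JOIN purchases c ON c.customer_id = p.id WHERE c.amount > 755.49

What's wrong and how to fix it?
Bug: Filtering c.amount in WHERE discards the NULL rows produced by LEFT JOIN, turning it into an inner join

Fix: Move the right-table condition into the ON clause so unmatched parents are kept

Corrected query:
SELECT p.name, c.amount FROM customers p LEFT JOIN purchases c ON c.customer_id = p.id AND c.amount > 755.49

Result:
name  | amount 
------+--------
Frank | NULL   
Alice | 906.01 
Grace | 1803.18
Eve   | 1791.75
Bob   | NULL   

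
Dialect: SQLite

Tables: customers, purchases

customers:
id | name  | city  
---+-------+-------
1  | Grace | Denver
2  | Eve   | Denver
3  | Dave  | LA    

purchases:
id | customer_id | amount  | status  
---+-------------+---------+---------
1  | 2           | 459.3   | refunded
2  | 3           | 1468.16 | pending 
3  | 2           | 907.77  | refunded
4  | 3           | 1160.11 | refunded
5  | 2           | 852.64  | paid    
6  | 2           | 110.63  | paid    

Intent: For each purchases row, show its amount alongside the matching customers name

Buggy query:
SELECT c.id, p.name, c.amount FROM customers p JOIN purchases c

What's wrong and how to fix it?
Bug: Missing join condition: each purchases row is matched to all customers rows instead of just its own

Fix: Specify the join condition linking the foreign key to the parent id

Corrected query:
SELECT c.id, p.name, c.amount FROM customers p JOIN purchases c ON c.customer_id = p.id

Result:
id | name | amount 
---+------+--------
1  | Eve  | 459.3  
2  | Dave | 1468.16
3  | Eve  | 907.77 
4  | Dave | 1160.11
5  | Eve  | 852.64 
6  | Eve  | 110.63 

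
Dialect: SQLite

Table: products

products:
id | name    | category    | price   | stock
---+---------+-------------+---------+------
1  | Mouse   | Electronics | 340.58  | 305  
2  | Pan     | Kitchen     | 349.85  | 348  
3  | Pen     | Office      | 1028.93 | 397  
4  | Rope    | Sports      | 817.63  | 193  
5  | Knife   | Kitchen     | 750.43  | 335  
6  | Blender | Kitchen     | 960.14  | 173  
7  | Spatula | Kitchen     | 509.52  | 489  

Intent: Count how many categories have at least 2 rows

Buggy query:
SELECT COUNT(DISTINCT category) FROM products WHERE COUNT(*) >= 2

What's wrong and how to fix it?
Bug: COUNT(*) cannot appear in WHERE; the per-group count doesn't exist yet

Fix: Use a subquery that GROUPs and filters with HAVING, then count its rows

Corrected query:
SELECT COUNT(*) FROM (SELECT category FROM products GROUP BY category HAVING COUNT(*) >= 2)

Result:
COUNT(*)
--------
1       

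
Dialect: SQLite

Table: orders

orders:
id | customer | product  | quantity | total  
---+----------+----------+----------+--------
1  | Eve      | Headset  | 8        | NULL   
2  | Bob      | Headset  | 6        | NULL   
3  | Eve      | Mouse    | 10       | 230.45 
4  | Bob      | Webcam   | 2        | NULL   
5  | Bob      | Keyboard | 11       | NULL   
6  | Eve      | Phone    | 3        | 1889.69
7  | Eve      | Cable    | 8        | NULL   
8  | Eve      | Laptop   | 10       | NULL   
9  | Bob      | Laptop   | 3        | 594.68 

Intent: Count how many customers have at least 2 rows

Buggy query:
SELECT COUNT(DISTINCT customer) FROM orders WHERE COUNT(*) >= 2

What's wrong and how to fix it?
Bug: WHERE filters individual rows, not groups, so a group-level COUNT is invalid there

Fix: Use a subquery that GROUPs and filters with HAVING, then count its rows

Corrected query:
SELECT COUNT(*) FROM (SELECT customer FROM orders GROUP BY customer HAVING COUNT(*) >= 2)

Result:
COUNT(*)
--------
2       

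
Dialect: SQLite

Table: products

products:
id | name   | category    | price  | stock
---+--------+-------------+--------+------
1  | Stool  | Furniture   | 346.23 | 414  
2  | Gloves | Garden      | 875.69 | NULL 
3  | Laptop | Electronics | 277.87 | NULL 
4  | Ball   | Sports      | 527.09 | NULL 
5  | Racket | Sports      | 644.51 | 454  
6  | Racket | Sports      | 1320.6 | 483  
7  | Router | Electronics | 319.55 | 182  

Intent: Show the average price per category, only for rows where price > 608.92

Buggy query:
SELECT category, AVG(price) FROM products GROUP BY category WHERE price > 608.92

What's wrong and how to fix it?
Bug: Row-level WHERE must come before GROUP BY in the clause order

Fix: Place WHERE between FROM and GROUP BY

Corrected query:
SELECT category, AVG(price) FROM products WHERE price > 608.92 GROUP BY category

Result:
category | AVG(price)
---------+-----------
Garden   | 875.69    
Sports   | 982.555   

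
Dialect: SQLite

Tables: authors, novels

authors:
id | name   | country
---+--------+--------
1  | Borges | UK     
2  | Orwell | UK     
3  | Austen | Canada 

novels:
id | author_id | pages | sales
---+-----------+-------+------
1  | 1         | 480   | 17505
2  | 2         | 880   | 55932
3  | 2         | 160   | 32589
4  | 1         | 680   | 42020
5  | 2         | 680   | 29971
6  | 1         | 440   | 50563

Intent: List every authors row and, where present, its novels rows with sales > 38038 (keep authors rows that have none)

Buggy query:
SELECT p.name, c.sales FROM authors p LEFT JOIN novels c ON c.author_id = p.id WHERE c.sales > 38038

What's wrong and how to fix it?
Bug: A WHERE condition on the right-hand table after LEFT JOIN drops unmatched parents

Fix: Move the right-table condition into the ON clause so unmatched parents are kept

Corrected query:
SELECT p.name, c.sales FROM authors p LEFT JOIN novels c ON c.author_id = p.id AND c.sales > 38038

Result:
name   | sales
-------+------
Borges | 42020
Borges | 50563
Orwell | 55932
Austen | NULL 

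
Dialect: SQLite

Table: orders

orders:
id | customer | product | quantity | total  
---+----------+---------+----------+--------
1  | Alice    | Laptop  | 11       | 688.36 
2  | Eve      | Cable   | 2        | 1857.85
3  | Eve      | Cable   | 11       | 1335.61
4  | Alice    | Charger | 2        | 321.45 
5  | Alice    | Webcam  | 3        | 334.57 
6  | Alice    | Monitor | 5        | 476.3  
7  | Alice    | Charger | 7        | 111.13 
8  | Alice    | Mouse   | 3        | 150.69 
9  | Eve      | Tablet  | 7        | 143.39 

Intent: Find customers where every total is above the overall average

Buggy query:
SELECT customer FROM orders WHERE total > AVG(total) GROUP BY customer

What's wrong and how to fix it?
Bug: AVG() is an aggregate; it can't sit directly in WHERE

Fix: Use a subquery for AVG and a HAVING MIN(...) filter so the condition holds for every row in the group

Corrected query:
SELECT customer FROM orders GROUP BY customer HAVING MIN(total) > (SELECT AVG(total) FROM orders)

Result:
(no rows)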